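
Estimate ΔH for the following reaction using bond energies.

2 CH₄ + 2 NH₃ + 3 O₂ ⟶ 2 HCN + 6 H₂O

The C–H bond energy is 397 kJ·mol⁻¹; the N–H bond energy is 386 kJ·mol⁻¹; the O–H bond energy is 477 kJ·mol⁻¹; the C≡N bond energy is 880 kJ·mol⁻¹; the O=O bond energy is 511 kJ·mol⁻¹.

ΔH ≈ −1253 kJ

Bonds broken (reactants):
  C–H: 8 × 397 = 3176
  N–H: 6 × 386 = 2316
  O=O: 3 × 511 = 1533
  Σ(broken) = 7025 kJ
Bonds formed (products):
  C≡N: 2 × 880 = 1760
  C–H: 2 × 397 = 794
  O–H: 12 × 477 = 5724
  Σ(formed) = 8278 kJ
ΔH = Σ(broken) − Σ(formed) = 7025 − 8278 = −1253 kJ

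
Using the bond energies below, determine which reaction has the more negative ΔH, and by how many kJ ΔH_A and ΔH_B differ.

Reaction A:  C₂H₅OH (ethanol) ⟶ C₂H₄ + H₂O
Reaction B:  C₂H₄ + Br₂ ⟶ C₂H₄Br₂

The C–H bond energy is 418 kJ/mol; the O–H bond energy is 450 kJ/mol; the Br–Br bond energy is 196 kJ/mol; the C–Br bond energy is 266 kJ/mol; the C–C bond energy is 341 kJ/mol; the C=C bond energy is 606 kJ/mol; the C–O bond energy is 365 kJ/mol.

Reaction A:
  Bonds broken (reactants):
    C–C: 1 × 341 = 341
    C–H: 5 × 418 = 2090
    C–O: 1 × 365 = 365
    O–H: 1 × 450 = 450
    Σ(broken) = 3246 kJ
  Bonds formed (products):
    C–H: 4 × 418 = 1672
    C=C: 1 × 606 = 606
    O–H: 2 × 450 = 900
    Σ(formed) = 3178 kJ
  ΔH_A = 3246 − 3178 = +68 kJ
Reaction B:
  Bonds broken (reactants):
    Br–Br: 1 × 196 = 196
    C–H: 4 × 418 = 1672
    C=C: 1 × 606 = 606
    Σ(broken) = 2474 kJ
  Bonds formed (products):
    C–Br: 2 × 266 = 532
    C–C: 1 × 341 = 341
    C–H: 4 × 418 = 1672
    Σ(formed) = 2545 kJ
  ΔH_B = 2474 − 2545 = −71 kJ
ΔH_A − ΔH_B = +139 kJ, so reaction B has the more negative ΔH; |ΔH_A − ΔH_B| = 139 kJ.

Reaction B, by 139 kJ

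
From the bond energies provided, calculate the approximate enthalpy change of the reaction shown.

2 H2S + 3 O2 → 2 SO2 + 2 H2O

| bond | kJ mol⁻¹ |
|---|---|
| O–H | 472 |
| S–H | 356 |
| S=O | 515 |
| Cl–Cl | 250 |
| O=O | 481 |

ΔH ≈ −1081 kJ

Bonds broken (reactants):
  O=O: 3 × 481 = 1443
  S–H: 4 × 356 = 1424
  Σ(broken) = 2867 kJ
Bonds formed (products):
  O–H: 4 × 472 = 1888
  S=O: 4 × 515 = 2060
  Σ(formed) = 3948 kJ
ΔH = Σ(broken) − Σ(formed) = 2867 − 3948 = −1081 kJ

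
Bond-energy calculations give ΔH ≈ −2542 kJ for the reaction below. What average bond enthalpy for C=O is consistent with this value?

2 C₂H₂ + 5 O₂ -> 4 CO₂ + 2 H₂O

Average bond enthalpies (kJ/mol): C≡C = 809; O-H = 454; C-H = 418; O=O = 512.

Let D be the C=O bond energy.
Σ(broken) = 2×809 + 4×418 + 5×512 = 5850
Σ(formed) = 8×D + 4×454 = 1816 + 8D
ΔH = Σ(broken) − Σ(formed) = (5850) − (1816 + 8D) = +4034 − 8D
Setting this equal to −2542 kJ gives 8D = 6576, so D = 822 kJ/mol.

D(C=O) ≈ 822 kJ/mol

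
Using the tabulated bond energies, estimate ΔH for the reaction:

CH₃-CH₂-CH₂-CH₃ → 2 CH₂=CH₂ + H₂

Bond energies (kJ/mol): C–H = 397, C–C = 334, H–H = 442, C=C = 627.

Bonds broken (reactants):
  C–C: 3 × 334 = 1002
  C–H: 10 × 397 = 3970
  Σ(broken) = 4972 kJ
Bonds formed (products):
  C–H: 8 × 397 = 3176
  C=C: 2 × 627 = 1254
  H–H: 1 × 442 = 442
  Σ(formed) = 4872 kJ
ΔH = Σ(broken) − Σ(formed) = 4972 − 4872 = +100 kJ

ΔH ≈ +100 kJ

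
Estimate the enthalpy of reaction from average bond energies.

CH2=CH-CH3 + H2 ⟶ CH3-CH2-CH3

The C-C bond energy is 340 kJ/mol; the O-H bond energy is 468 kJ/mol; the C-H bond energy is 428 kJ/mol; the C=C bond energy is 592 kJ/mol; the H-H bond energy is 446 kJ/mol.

Bonds broken (reactants):
  C-C: 1 × 340 = 340
  C-H: 6 × 428 = 2568
  C=C: 1 × 592 = 592
  H-H: 1 × 446 = 446
  Σ(broken) = 3946 kJ
Bonds formed (products):
  C-C: 2 × 340 = 680
  C-H: 8 × 428 = 3424
  Σ(formed) = 4104 kJ
ΔH = Σ(broken) − Σ(formed) = 3946 − 4104 = −158 kJ

ΔH ≈ −158 kJ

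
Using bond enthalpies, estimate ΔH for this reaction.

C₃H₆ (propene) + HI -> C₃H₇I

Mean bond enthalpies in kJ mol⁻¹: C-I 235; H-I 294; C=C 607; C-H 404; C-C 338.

Bonds broken (reactants):
  C-C: 1 × 338 = 338
  C-H: 6 × 404 = 2424
  C=C: 1 × 607 = 607
  H-I: 1 × 294 = 294
  Σ(broken) = 3663 kJ
Bonds formed (products):
  C-C: 2 × 338 = 676
  C-H: 7 × 404 = 2828
  C-I: 1 × 235 = 235
  Σ(formed) = 3739 kJ
ΔH = Σ(broken) − Σ(formed) = 3663 − 3739 = −76 kJ

ΔH ≈ −76 kJ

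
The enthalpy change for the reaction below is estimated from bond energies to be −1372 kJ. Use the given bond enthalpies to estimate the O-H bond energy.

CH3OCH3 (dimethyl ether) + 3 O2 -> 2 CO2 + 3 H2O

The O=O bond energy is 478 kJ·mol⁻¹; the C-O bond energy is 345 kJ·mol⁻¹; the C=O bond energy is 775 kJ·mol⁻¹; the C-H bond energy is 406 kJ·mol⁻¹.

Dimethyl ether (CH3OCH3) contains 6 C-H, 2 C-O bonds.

D(O-H) ≈ 472 kJ/mol

Let D be the O-H bond energy.
Σ(broken) = 6×406 + 2×345 + 3×478 = 4560
Σ(formed) = 4×775 + 6×D = 3100 + 6D
ΔH = Σ(broken) − Σ(formed) = (4560) − (3100 + 6D) = +1460 − 6D
Setting this equal to −1372 kJ gives 6D = 2832, so D = 472 kJ/mol.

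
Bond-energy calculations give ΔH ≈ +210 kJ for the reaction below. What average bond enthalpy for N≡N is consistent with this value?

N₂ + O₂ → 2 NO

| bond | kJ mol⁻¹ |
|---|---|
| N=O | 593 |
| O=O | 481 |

D(N≡N) ≈ 915 kJ/mol

Let D be the N≡N bond energy.
Σ(broken) = 1×D + 1×481 = 481 + D
Σ(formed) = 2×593 = 1186
ΔH = Σ(broken) − Σ(formed) = (481 + D) − (1186) = −705 + D
Setting this equal to +210 kJ gives D = 915 kJ/mol.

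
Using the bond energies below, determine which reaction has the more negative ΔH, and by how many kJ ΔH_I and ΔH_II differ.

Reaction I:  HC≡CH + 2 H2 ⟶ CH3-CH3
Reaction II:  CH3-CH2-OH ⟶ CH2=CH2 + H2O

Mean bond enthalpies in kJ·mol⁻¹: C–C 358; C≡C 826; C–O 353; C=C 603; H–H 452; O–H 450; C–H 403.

Reaction I:
  Bonds broken (reactants):
    C≡C: 1 × 826 = 826
    C–H: 2 × 403 = 806
    H–H: 2 × 452 = 904
    Σ(broken) = 2536 kJ
  Bonds formed (products):
    C–C: 1 × 358 = 358
    C–H: 6 × 403 = 2418
    Σ(formed) = 2776 kJ
  ΔH_I = 2536 − 2776 = −240 kJ
Reaction II:
  Bonds broken (reactants):
    C–C: 1 × 358 = 358
    C–H: 5 × 403 = 2015
    C–O: 1 × 353 = 353
    O–H: 1 × 450 = 450
    Σ(broken) = 3176 kJ
  Bonds formed (products):
    C–H: 4 × 403 = 1612
    C=C: 1 × 603 = 603
    O–H: 2 × 450 = 900
    Σ(formed) = 3115 kJ
  ΔH_II = 3176 − 3115 = +61 kJ
ΔH_I − ΔH_II = −301 kJ, so reaction I has the more negative ΔH; |ΔH_I − ΔH_II| = 301 kJ.

Reaction I, by 301 kJ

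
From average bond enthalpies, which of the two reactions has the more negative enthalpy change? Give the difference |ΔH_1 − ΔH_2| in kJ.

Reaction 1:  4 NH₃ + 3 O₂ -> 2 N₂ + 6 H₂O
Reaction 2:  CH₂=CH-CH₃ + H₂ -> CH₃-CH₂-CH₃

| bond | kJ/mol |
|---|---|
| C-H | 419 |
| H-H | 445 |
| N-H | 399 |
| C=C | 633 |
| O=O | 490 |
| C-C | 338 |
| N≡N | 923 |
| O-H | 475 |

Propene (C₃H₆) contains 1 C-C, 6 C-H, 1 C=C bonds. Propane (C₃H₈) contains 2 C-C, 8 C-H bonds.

Reaction 1, by 1190 kJ

Reaction 1:
  Bonds broken (reactants):
    N-H: 12 × 399 = 4788
    O=O: 3 × 490 = 1470
    Σ(broken) = 6258 kJ
  Bonds formed (products):
    N≡N: 2 × 923 = 1846
    O-H: 12 × 475 = 5700
    Σ(formed) = 7546 kJ
  ΔH_1 = 6258 − 7546 = −1288 kJ
Reaction 2:
  Bonds broken (reactants):
    C-C: 1 × 338 = 338
    C-H: 6 × 419 = 2514
    C=C: 1 × 633 = 633
    H-H: 1 × 445 = 445
    Σ(broken) = 3930 kJ
  Bonds formed (products):
    C-C: 2 × 338 = 676
    C-H: 8 × 419 = 3352
    Σ(formed) = 4028 kJ
  ΔH_2 = 3930 − 4028 = −98 kJ
ΔH_1 − ΔH_2 = −1190 kJ, so reaction 1 has the more negative ΔH; |ΔH_1 − ΔH_2| = 1190 kJ.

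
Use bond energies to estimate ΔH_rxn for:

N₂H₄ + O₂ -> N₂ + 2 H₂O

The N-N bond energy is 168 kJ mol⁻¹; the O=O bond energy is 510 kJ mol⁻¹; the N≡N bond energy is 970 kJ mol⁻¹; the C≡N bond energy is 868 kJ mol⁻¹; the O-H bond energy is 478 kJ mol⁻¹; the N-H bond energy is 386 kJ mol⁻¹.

Bonds broken (reactants):
  N-H: 4 × 386 = 1544
  N-N: 1 × 168 = 168
  O=O: 1 × 510 = 510
  Σ(broken) = 2222 kJ
Bonds formed (products):
  N≡N: 1 × 970 = 970
  O-H: 4 × 478 = 1912
  Σ(formed) = 2882 kJ
ΔH = Σ(broken) − Σ(formed) = 2222 − 2882 = −660 kJ

ΔH ≈ −660 kJ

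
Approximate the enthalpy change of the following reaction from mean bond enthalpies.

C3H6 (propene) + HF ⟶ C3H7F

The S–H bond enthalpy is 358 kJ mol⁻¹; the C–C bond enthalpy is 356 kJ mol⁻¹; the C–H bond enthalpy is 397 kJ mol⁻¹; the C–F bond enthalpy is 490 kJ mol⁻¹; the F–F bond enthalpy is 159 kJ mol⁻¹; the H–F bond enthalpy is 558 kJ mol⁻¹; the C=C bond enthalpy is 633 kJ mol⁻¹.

Bonds broken (reactants):
  C–C: 1 × 356 = 356
  C–H: 6 × 397 = 2382
  C=C: 1 × 633 = 633
  H–F: 1 × 558 = 558
  Σ(broken) = 3929 kJ
Bonds formed (products):
  C–C: 2 × 356 = 712
  C–F: 1 × 490 = 490
  C–H: 7 × 397 = 2779
  Σ(formed) = 3981 kJ
ΔH = Σ(broken) − Σ(formed) = 3929 − 3981 = −52 kJ

ΔH ≈ −52 kJ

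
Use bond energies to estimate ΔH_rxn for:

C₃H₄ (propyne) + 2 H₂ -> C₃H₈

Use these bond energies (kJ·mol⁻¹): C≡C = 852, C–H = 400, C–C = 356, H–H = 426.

ΔH ≈ −252 kJ

Bonds broken (reactants):
  C≡C: 1 × 852 = 852
  C–C: 1 × 356 = 356
  C–H: 4 × 400 = 1600
  H–H: 2 × 426 = 852
  Σ(broken) = 3660 kJ
Bonds formed (products):
  C–C: 2 × 356 = 712
  C–H: 8 × 400 = 3200
  Σ(formed) = 3912 kJ
ΔH = Σ(broken) − Σ(formed) = 3660 − 3912 = −252 kJ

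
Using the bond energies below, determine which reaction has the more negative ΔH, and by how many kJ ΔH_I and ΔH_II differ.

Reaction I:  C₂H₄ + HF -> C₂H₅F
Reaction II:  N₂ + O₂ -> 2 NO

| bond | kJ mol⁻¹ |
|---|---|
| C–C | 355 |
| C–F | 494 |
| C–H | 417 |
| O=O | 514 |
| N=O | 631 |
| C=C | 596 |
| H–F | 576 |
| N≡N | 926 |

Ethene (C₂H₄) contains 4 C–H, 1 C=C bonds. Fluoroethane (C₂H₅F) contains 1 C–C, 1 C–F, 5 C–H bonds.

Reaction I, by 272 kJ

Reaction I:
  Bonds broken (reactants):
    C–H: 4 × 417 = 1668
    C=C: 1 × 596 = 596
    H–F: 1 × 576 = 576
    Σ(broken) = 2840 kJ
  Bonds formed (products):
    C–C: 1 × 355 = 355
    C–F: 1 × 494 = 494
    C–H: 5 × 417 = 2085
    Σ(formed) = 2934 kJ
  ΔH_I = 2840 − 2934 = −94 kJ
Reaction II:
  Bonds broken (reactants):
    N≡N: 1 × 926 = 926
    O=O: 1 × 514 = 514
    Σ(broken) = 1440 kJ
  Bonds formed (products):
    N=O: 2 × 631 = 1262
    Σ(formed) = 1262 kJ
  ΔH_II = 1440 − 1262 = +178 kJ
ΔH_I − ΔH_II = −272 kJ, so reaction I has the more negative ΔH; |ΔH_I − ΔH_II| = 272 kJ.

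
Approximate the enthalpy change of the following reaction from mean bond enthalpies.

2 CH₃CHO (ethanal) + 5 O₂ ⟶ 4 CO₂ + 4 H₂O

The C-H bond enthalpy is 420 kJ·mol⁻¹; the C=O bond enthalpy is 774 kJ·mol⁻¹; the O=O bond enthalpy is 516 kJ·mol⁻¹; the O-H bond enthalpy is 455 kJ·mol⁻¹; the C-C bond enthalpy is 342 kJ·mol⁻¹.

ΔH ≈ −1660 kJ

Bonds broken (reactants):
  C-C: 2 × 342 = 684
  C-H: 8 × 420 = 3360
  C=O: 2 × 774 = 1548
  O=O: 5 × 516 = 2580
  Σ(broken) = 8172 kJ
Bonds formed (products):
  C=O: 8 × 774 = 6192
  O-H: 8 × 455 = 3640
  Σ(formed) = 9832 kJ
ΔH = Σ(broken) − Σ(formed) = 8172 − 9832 = −1660 kJ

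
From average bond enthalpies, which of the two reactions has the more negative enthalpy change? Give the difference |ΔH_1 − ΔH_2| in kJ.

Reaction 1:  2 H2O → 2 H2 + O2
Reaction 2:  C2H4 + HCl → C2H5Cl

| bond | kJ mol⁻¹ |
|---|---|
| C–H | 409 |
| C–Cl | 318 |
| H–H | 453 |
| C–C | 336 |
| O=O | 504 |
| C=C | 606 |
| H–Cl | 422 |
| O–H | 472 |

Reaction 2, by 513 kJ

Reaction 1:
  Bonds broken (reactants):
    O–H: 4 × 472 = 1888
    Σ(broken) = 1888 kJ
  Bonds formed (products):
    H–H: 2 × 453 = 906
    O=O: 1 × 504 = 504
    Σ(formed) = 1410 kJ
  ΔH_1 = 1888 − 1410 = +478 kJ
Reaction 2:
  Bonds broken (reactants):
    C–H: 4 × 409 = 1636
    C=C: 1 × 606 = 606
    H–Cl: 1 × 422 = 422
    Σ(broken) = 2664 kJ
  Bonds formed (products):
    C–C: 1 × 336 = 336
    C–Cl: 1 × 318 = 318
    C–H: 5 × 409 = 2045
    Σ(formed) = 2699 kJ
  ΔH_2 = 2664 − 2699 = −35 kJ
ΔH_1 − ΔH_2 = +513 kJ, so reaction 2 has the more negative ΔH; |ΔH_1 − ΔH_2| = 513 kJ.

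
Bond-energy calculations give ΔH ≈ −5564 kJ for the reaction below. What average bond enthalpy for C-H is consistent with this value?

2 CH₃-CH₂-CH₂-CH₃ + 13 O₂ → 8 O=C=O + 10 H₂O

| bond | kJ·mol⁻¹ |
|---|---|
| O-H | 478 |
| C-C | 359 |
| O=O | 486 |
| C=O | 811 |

Let D be the C-H bond energy.
Σ(broken) = 6×359 + 20×D + 13×486 = 8472 + 20D
Σ(formed) = 16×811 + 20×478 = 22536
ΔH = Σ(broken) − Σ(formed) = (8472 + 20D) − (22536) = −14064 + 20D
Setting this equal to −5564 kJ gives 20D = 8500, so D = 425 kJ/mol.

D(C-H) ≈ 425 kJ/mol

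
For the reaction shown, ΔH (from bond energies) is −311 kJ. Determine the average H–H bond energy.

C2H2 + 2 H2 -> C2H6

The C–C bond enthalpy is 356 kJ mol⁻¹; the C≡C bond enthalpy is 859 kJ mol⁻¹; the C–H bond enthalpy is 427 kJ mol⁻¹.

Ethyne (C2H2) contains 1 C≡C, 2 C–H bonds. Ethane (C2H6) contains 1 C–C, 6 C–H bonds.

D(H–H) ≈ 447 kJ/mol

Let D be the H–H bond energy.
Σ(broken) = 1×859 + 2×427 + 2×D = 1713 + 2D
Σ(formed) = 1×356 + 6×427 = 2918
ΔH = Σ(broken) − Σ(formed) = (1713 + 2D) − (2918) = −1205 + 2D
Setting this equal to −311 kJ gives 2D = 894, so D = 447 kJ/mol.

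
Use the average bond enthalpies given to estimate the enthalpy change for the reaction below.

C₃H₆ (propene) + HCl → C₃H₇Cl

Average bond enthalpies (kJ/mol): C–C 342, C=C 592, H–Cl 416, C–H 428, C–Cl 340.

Bonds broken (reactants):
  C–C: 1 × 342 = 342
  C–H: 6 × 428 = 2568
  C=C: 1 × 592 = 592
  H–Cl: 1 × 416 = 416
  Σ(broken) = 3918 kJ
Bonds formed (products):
  C–C: 2 × 342 = 684
  C–Cl: 1 × 340 = 340
  C–H: 7 × 428 = 2996
  Σ(formed) = 4020 kJ
ΔH = Σ(broken) − Σ(formed) = 3918 − 4020 = −102 kJ

ΔH ≈ −102 kJ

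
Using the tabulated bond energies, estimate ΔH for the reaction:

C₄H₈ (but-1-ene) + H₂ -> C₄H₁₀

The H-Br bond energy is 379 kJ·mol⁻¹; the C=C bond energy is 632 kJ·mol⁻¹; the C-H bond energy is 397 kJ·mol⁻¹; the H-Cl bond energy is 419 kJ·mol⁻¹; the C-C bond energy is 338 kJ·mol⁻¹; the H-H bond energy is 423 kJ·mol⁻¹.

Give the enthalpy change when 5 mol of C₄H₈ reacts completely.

Bonds broken (reactants):
  C-C: 2 × 338 = 676
  C-H: 8 × 397 = 3176
  C=C: 1 × 632 = 632
  H-H: 1 × 423 = 423
  Σ(broken) = 4907 kJ
Bonds formed (products):
  C-C: 3 × 338 = 1014
  C-H: 10 × 397 = 3970
  Σ(formed) = 4984 kJ
ΔH = Σ(broken) − Σ(formed) = 4907 − 4984 = −77 kJ
For 5× the reaction as written: 5 × (−77) = −385 kJ

ΔH = −385 kJ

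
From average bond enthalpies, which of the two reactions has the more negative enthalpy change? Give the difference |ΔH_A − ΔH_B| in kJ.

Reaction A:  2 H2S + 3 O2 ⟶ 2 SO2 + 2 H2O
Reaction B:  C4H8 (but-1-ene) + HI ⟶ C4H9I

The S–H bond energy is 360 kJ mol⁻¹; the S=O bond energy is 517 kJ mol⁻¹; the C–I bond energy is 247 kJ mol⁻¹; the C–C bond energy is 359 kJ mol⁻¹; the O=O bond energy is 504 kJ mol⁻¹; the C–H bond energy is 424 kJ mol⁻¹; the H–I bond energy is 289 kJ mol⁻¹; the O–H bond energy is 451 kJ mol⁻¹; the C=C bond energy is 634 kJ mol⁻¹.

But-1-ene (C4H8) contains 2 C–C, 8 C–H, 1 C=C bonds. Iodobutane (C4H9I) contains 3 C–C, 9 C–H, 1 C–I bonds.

Reaction A, by 813 kJ

Reaction A:
  Bonds broken (reactants):
    O=O: 3 × 504 = 1512
    S–H: 4 × 360 = 1440
    Σ(broken) = 2952 kJ
  Bonds formed (products):
    O–H: 4 × 451 = 1804
    S=O: 4 × 517 = 2068
    Σ(formed) = 3872 kJ
  ΔH_A = 2952 − 3872 = −920 kJ
Reaction B:
  Bonds broken (reactants):
    C–C: 2 × 359 = 718
    C–H: 8 × 424 = 3392
    C=C: 1 × 634 = 634
    H–I: 1 × 289 = 289
    Σ(broken) = 5033 kJ
  Bonds formed (products):
    C–C: 3 × 359 = 1077
    C–H: 9 × 424 = 3816
    C–I: 1 × 247 = 247
    Σ(formed) = 5140 kJ
  ΔH_B = 5033 − 5140 = −107 kJ
ΔH_A − ΔH_B = −813 kJ, so reaction A has the more negative ΔH; |ΔH_A − ΔH_B| = 813 kJ.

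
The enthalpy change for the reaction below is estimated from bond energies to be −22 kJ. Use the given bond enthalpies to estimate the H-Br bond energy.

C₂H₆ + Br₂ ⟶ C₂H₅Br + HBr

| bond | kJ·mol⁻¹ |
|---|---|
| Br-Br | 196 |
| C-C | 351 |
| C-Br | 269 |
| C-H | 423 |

Let D be the H-Br bond energy.
Σ(broken) = 1×196 + 1×351 + 6×423 = 3085
Σ(formed) = 1×269 + 1×351 + 5×423 + 1×D = 2735 + D
ΔH = Σ(broken) − Σ(formed) = (3085) − (2735 + D) = +350 − D
Setting this equal to −22 kJ gives D = 372 kJ/mol.

D(H-Br) ≈ 372 kJ/mol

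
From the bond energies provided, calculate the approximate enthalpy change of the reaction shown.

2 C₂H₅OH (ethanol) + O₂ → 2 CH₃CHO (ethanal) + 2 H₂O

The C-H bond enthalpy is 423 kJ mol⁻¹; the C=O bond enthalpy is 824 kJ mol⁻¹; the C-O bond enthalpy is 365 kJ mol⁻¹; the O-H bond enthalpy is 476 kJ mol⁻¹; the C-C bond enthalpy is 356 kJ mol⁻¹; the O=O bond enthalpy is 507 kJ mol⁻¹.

ΔH ≈ −517 kJ

Bonds broken (reactants):
  C-C: 2 × 356 = 712
  C-H: 10 × 423 = 4230
  C-O: 2 × 365 = 730
  O-H: 2 × 476 = 952
  O=O: 1 × 507 = 507
  Σ(broken) = 7131 kJ
Bonds formed (products):
  C-C: 2 × 356 = 712
  C-H: 8 × 423 = 3384
  C=O: 2 × 824 = 1648
  O-H: 4 × 476 = 1904
  Σ(formed) = 7648 kJ
ΔH = Σ(broken) − Σ(formed) = 7131 − 7648 = −517 kJ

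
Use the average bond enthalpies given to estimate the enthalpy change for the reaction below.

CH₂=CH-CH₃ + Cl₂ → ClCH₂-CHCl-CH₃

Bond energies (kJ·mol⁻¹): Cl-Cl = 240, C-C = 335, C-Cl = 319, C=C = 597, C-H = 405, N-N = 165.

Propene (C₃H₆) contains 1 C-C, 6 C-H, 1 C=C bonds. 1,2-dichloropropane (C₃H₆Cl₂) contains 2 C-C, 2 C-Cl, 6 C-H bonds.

ΔH ≈ −136 kJ

Bonds broken (reactants):
  C-C: 1 × 335 = 335
  C-H: 6 × 405 = 2430
  C=C: 1 × 597 = 597
  Cl-Cl: 1 × 240 = 240
  Σ(broken) = 3602 kJ
Bonds formed (products):
  C-C: 2 × 335 = 670
  C-Cl: 2 × 319 = 638
  C-H: 6 × 405 = 2430
  Σ(formed) = 3738 kJ
ΔH = Σ(broken) − Σ(formed) = 3602 − 3738 = −136 kJ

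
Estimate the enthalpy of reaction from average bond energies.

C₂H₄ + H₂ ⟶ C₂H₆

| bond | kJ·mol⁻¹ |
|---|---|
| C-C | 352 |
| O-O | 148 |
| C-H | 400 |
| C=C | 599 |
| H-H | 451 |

Bonds broken (reactants):
  C-H: 4 × 400 = 1600
  C=C: 1 × 599 = 599
  H-H: 1 × 451 = 451
  Σ(broken) = 2650 kJ
Bonds formed (products):
  C-C: 1 × 352 = 352
  C-H: 6 × 400 = 2400
  Σ(formed) = 2752 kJ
ΔH = Σ(broken) − Σ(formed) = 2650 − 2752 = −102 kJ

ΔH ≈ −102 kJ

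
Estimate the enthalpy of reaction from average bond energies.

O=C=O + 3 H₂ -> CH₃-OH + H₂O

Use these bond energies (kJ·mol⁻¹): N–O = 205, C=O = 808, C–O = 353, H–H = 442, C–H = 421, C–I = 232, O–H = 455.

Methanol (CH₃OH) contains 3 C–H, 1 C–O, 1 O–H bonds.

Bonds broken (reactants):
  C=O: 2 × 808 = 1616
  H–H: 3 × 442 = 1326
  Σ(broken) = 2942 kJ
Bonds formed (products):
  C–H: 3 × 421 = 1263
  C–O: 1 × 353 = 353
  O–H: 3 × 455 = 1365
  Σ(formed) = 2981 kJ
ΔH = Σ(broken) − Σ(formed) = 2942 − 2981 = −39 kJ

ΔH ≈ −39 kJ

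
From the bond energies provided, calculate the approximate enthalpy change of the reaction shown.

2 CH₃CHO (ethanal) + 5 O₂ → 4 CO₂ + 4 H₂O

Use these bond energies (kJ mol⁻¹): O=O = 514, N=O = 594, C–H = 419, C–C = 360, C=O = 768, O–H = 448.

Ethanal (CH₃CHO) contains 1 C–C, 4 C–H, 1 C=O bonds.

Bonds broken (reactants):
  C–C: 2 × 360 = 720
  C–H: 8 × 419 = 3352
  C=O: 2 × 768 = 1536
  O=O: 5 × 514 = 2570
  Σ(broken) = 8178 kJ
Bonds formed (products):
  C=O: 8 × 768 = 6144
  O–H: 8 × 448 = 3584
  Σ(formed) = 9728 kJ
ΔH = Σ(broken) − Σ(formed) = 8178 − 9728 = −1550 kJ

ΔH ≈ −1550 kJ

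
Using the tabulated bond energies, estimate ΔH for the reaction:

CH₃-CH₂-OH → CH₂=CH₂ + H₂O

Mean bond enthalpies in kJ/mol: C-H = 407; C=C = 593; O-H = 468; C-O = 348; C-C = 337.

ΔH ≈ +31 kJ

Bonds broken (reactants):
  C-C: 1 × 337 = 337
  C-H: 5 × 407 = 2035
  C-O: 1 × 348 = 348
  O-H: 1 × 468 = 468
  Σ(broken) = 3188 kJ
Bonds formed (products):
  C-H: 4 × 407 = 1628
  C=C: 1 × 593 = 593
  O-H: 2 × 468 = 936
  Σ(formed) = 3157 kJ
ΔH = Σ(broken) − Σ(formed) = 3188 − 3157 = +31 kJ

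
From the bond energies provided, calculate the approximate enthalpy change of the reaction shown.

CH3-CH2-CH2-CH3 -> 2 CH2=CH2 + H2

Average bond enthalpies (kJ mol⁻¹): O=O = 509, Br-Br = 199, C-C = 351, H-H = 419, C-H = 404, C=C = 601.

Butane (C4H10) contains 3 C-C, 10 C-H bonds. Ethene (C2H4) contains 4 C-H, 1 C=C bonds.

Bonds broken (reactants):
  C-C: 3 × 351 = 1053
  C-H: 10 × 404 = 4040
  Σ(broken) = 5093 kJ
Bonds formed (products):
  C-H: 8 × 404 = 3232
  C=C: 2 × 601 = 1202
  H-H: 1 × 419 = 419
  Σ(formed) = 4853 kJ
ΔH = Σ(broken) − Σ(formed) = 5093 − 4853 = +240 kJ

ΔH ≈ +240 kJ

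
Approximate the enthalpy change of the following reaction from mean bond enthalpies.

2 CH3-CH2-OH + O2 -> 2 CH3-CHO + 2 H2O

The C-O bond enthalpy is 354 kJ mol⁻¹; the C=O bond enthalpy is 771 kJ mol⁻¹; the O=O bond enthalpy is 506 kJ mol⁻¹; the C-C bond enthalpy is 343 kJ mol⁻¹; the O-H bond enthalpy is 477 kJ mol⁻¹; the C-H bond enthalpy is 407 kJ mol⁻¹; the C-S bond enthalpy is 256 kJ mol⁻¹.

ΔH ≈ −468 kJ

Bonds broken (reactants):
  C-C: 2 × 343 = 686
  C-H: 10 × 407 = 4070
  C-O: 2 × 354 = 708
  O-H: 2 × 477 = 954
  O=O: 1 × 506 = 506
  Σ(broken) = 6924 kJ
Bonds formed (products):
  C-C: 2 × 343 = 686
  C-H: 8 × 407 = 3256
  C=O: 2 × 771 = 1542
  O-H: 4 × 477 = 1908
  Σ(formed) = 7392 kJ
ΔH = Σ(broken) − Σ(formed) = 6924 − 7392 = −468 kJ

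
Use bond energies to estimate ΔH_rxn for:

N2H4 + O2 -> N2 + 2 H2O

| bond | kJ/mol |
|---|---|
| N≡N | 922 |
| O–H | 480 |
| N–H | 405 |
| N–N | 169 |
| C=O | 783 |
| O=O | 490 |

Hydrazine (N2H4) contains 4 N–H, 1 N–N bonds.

ΔH ≈ −563 kJ

Bonds broken (reactants):
  N–H: 4 × 405 = 1620
  N–N: 1 × 169 = 169
  O=O: 1 × 490 = 490
  Σ(broken) = 2279 kJ
Bonds formed (products):
  N≡N: 1 × 922 = 922
  O–H: 4 × 480 = 1920
  Σ(formed) = 2842 kJ
ΔH = Σ(broken) − Σ(formed) = 2279 − 2842 = −563 kJ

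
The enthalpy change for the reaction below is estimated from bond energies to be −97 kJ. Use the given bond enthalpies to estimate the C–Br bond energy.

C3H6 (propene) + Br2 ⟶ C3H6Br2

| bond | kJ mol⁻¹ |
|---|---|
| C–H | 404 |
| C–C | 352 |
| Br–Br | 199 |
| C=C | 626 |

D(C–Br) ≈ 285 kJ/mol

Let D be the C–Br bond energy.
Σ(broken) = 1×199 + 1×352 + 6×404 + 1×626 = 3601
Σ(formed) = 2×D + 2×352 + 6×404 = 3128 + 2D
ΔH = Σ(broken) − Σ(formed) = (3601) − (3128 + 2D) = +473 − 2D
Setting this equal to −97 kJ gives 2D = 570, so D = 285 kJ/mol.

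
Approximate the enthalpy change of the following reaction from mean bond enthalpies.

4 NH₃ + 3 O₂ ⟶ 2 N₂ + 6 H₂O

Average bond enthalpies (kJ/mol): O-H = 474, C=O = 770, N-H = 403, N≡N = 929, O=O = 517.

ΔH ≈ −1159 kJ

Bonds broken (reactants):
  N-H: 12 × 403 = 4836
  O=O: 3 × 517 = 1551
  Σ(broken) = 6387 kJ
Bonds formed (products):
  N≡N: 2 × 929 = 1858
  O-H: 12 × 474 = 5688
  Σ(formed) = 7546 kJ
ΔH = Σ(broken) − Σ(formed) = 6387 − 7546 = −1159 kJ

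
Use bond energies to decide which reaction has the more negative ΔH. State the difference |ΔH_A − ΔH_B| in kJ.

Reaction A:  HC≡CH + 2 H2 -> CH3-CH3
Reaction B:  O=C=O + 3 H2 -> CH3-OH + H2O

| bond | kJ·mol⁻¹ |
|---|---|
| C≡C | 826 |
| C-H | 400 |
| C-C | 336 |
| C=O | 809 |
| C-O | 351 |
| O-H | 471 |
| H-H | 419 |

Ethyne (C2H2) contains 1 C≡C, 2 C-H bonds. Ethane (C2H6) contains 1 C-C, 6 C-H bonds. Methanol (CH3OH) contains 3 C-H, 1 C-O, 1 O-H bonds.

Reaction A:
  Bonds broken (reactants):
    C≡C: 1 × 826 = 826
    C-H: 2 × 400 = 800
    H-H: 2 × 419 = 838
    Σ(broken) = 2464 kJ
  Bonds formed (products):
    C-C: 1 × 336 = 336
    C-H: 6 × 400 = 2400
    Σ(formed) = 2736 kJ
  ΔH_A = 2464 − 2736 = −272 kJ
Reaction B:
  Bonds broken (reactants):
    C=O: 2 × 809 = 1618
    H-H: 3 × 419 = 1257
    Σ(broken) = 2875 kJ
  Bonds formed (products):
    C-H: 3 × 400 = 1200
    C-O: 1 × 351 = 351
    O-H: 3 × 471 = 1413
    Σ(formed) = 2964 kJ
  ΔH_B = 2875 − 2964 = −89 kJ
ΔH_A − ΔH_B = −183 kJ, so reaction A has the more negative ΔH; |ΔH_A − ΔH_B| = 183 kJ.

Reaction A, by 183 kJ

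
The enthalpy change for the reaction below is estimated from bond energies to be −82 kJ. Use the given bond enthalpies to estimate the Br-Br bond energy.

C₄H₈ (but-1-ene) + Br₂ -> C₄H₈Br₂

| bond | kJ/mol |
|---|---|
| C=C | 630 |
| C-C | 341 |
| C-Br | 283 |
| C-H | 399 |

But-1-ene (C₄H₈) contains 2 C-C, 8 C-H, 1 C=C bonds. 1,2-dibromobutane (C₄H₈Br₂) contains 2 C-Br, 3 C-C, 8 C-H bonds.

Let D be the Br-Br bond energy.
Σ(broken) = 1×D + 2×341 + 8×399 + 1×630 = 4504 + D
Σ(formed) = 2×283 + 3×341 + 8×399 = 4781
ΔH = Σ(broken) − Σ(formed) = (4504 + D) − (4781) = −277 + D
Setting this equal to −82 kJ gives D = 195 kJ/mol.

D(Br-Br) ≈ 195 kJ/mol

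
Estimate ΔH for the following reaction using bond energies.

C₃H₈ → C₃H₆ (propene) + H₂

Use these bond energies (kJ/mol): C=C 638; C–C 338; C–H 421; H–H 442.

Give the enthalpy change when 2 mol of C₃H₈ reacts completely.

Bonds broken (reactants):
  C–C: 2 × 338 = 676
  C–H: 8 × 421 = 3368
  Σ(broken) = 4044 kJ
Bonds formed (products):
  C–C: 1 × 338 = 338
  C–H: 6 × 421 = 2526
  C=C: 1 × 638 = 638
  H–H: 1 × 442 = 442
  Σ(formed) = 3944 kJ
ΔH = Σ(broken) − Σ(formed) = 4044 − 3944 = +100 kJ
For 2× the reaction as written: 2 × (+100) = +200 kJ

ΔH = +200 kJ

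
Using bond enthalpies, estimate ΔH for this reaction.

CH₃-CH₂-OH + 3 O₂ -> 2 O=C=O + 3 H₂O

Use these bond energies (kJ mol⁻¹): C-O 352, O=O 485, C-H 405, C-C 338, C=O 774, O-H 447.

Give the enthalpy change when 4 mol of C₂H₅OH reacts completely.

ΔH = −4644 kJ

Bonds broken (reactants):
  C-C: 1 × 338 = 338
  C-H: 5 × 405 = 2025
  C-O: 1 × 352 = 352
  O-H: 1 × 447 = 447
  O=O: 3 × 485 = 1455
  Σ(broken) = 4617 kJ
Bonds formed (products):
  C=O: 4 × 774 = 3096
  O-H: 6 × 447 = 2682
  Σ(formed) = 5778 kJ
ΔH = Σ(broken) − Σ(formed) = 4617 − 5778 = −1161 kJ
For 4× the reaction as written: 4 × (−1161) = −4644 kJ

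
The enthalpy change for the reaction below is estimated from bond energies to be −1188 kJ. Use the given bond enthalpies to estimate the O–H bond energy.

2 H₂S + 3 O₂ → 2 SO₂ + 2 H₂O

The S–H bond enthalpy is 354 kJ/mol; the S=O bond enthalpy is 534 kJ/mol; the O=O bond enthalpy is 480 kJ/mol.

D(O–H) ≈ 477 kJ/mol

Let D be the O–H bond energy.
Σ(broken) = 3×480 + 4×354 = 2856
Σ(formed) = 4×D + 4×534 = 2136 + 4D
ΔH = Σ(broken) − Σ(formed) = (2856) − (2136 + 4D) = +720 − 4D
Setting this equal to −1188 kJ gives 4D = 1908, so D = 477 kJ/mol.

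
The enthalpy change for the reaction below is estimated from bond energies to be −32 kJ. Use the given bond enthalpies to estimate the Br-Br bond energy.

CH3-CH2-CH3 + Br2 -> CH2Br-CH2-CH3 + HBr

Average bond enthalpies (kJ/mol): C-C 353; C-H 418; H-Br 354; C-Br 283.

Let D be the Br-Br bond energy.
Σ(broken) = 1×D + 2×353 + 8×418 = 4050 + D
Σ(formed) = 1×283 + 2×353 + 7×418 + 1×354 = 4269
ΔH = Σ(broken) − Σ(formed) = (4050 + D) − (4269) = −219 + D
Setting this equal to −32 kJ gives D = 187 kJ/mol.

D(Br-Br) ≈ 187 kJ/mol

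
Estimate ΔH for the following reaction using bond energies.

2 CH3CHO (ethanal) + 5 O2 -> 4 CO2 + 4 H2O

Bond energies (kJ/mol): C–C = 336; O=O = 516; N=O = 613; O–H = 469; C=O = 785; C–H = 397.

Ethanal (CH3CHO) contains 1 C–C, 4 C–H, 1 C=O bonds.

Bonds broken (reactants):
  C–C: 2 × 336 = 672
  C–H: 8 × 397 = 3176
  C=O: 2 × 785 = 1570
  O=O: 5 × 516 = 2580
  Σ(broken) = 7998 kJ
Bonds formed (products):
  C=O: 8 × 785 = 6280
  O–H: 8 × 469 = 3752
  Σ(formed) = 10032 kJ
ΔH = Σ(broken) − Σ(formed) = 7998 − 10032 = −2034 kJ

ΔH ≈ −2034 kJ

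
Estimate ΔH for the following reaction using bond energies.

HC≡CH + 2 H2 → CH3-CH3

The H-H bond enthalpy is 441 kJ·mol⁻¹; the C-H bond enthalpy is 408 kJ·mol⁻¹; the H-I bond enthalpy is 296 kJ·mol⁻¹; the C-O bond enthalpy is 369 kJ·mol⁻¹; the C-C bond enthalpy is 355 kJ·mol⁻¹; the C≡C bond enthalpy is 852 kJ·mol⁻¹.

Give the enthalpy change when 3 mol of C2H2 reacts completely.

ΔH = −759 kJ

Bonds broken (reactants):
  C≡C: 1 × 852 = 852
  C-H: 2 × 408 = 816
  H-H: 2 × 441 = 882
  Σ(broken) = 2550 kJ
Bonds formed (products):
  C-C: 1 × 355 = 355
  C-H: 6 × 408 = 2448
  Σ(formed) = 2803 kJ
ΔH = Σ(broken) − Σ(formed) = 2550 − 2803 = −253 kJ
For 3× the reaction as written: 3 × (−253) = −759 kJ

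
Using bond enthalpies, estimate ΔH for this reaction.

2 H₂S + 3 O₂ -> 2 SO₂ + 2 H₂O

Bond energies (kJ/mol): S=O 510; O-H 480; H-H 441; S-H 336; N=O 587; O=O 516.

ΔH ≈ −1068 kJ

Bonds broken (reactants):
  O=O: 3 × 516 = 1548
  S-H: 4 × 336 = 1344
  Σ(broken) = 2892 kJ
Bonds formed (products):
  O-H: 4 × 480 = 1920
  S=O: 4 × 510 = 2040
  Σ(formed) = 3960 kJ
ΔH = Σ(broken) − Σ(formed) = 2892 − 3960 = −1068 kJ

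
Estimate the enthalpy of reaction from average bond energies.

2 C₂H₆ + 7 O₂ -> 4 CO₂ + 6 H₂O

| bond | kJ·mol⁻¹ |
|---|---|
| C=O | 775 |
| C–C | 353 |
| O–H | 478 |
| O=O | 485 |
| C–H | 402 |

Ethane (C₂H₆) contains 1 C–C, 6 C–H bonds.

ΔH ≈ −3011 kJ

Bonds broken (reactants):
  C–C: 2 × 353 = 706
  C–H: 12 × 402 = 4824
  O=O: 7 × 485 = 3395
  Σ(broken) = 8925 kJ
Bonds formed (products):
  C=O: 8 × 775 = 6200
  O–H: 12 × 478 = 5736
  Σ(formed) = 11936 kJ
ΔH = Σ(broken) − Σ(formed) = 8925 − 11936 = −3011 kJ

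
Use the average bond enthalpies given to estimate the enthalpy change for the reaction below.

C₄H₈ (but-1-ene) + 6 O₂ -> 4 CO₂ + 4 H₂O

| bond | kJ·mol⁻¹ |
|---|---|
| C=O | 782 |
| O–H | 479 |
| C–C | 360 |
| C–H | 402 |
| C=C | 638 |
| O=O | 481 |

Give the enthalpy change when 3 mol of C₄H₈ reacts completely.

Bonds broken (reactants):
  C–C: 2 × 360 = 720
  C–H: 8 × 402 = 3216
  C=C: 1 × 638 = 638
  O=O: 6 × 481 = 2886
  Σ(broken) = 7460 kJ
Bonds formed (products):
  C=O: 8 × 782 = 6256
  O–H: 8 × 479 = 3832
  Σ(formed) = 10088 kJ
ΔH = Σ(broken) − Σ(formed) = 7460 − 10088 = −2628 kJ
For 3× the reaction as written: 3 × (−2628) = −7884 kJ

ΔH = −7884 kJ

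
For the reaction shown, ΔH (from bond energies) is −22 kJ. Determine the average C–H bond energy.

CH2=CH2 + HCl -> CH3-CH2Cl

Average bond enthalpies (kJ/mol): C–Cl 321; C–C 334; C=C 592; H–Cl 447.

D(C–H) ≈ 406 kJ/mol

Let D be the C–H bond energy.
Σ(broken) = 4×D + 1×592 + 1×447 = 1039 + 4D
Σ(formed) = 1×334 + 1×321 + 5×D = 655 + 5D
ΔH = Σ(broken) − Σ(formed) = (1039 + 4D) − (655 + 5D) = +384 − D
Setting this equal to −22 kJ gives D = 406 kJ/mol.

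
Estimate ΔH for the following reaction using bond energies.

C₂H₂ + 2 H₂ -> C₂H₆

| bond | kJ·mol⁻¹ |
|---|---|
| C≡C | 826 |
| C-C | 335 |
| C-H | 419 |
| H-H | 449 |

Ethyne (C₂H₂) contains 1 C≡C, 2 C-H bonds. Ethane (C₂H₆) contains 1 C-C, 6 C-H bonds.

ΔH ≈ −287 kJ

Bonds broken (reactants):
  C≡C: 1 × 826 = 826
  C-H: 2 × 419 = 838
  H-H: 2 × 449 = 898
  Σ(broken) = 2562 kJ
Bonds formed (products):
  C-C: 1 × 335 = 335
  C-H: 6 × 419 = 2514
  Σ(formed) = 2849 kJ
ΔH = Σ(broken) − Σ(formed) = 2562 − 2849 = −287 kJ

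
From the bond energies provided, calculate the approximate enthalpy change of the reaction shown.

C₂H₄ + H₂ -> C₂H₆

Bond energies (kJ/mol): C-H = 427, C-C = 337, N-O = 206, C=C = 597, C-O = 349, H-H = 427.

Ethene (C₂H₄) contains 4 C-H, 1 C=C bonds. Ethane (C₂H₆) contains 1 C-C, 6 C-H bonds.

Bonds broken (reactants):
  C-H: 4 × 427 = 1708
  C=C: 1 × 597 = 597
  H-H: 1 × 427 = 427
  Σ(broken) = 2732 kJ
Bonds formed (products):
  C-C: 1 × 337 = 337
  C-H: 6 × 427 = 2562
  Σ(formed) = 2899 kJ
ΔH = Σ(broken) − Σ(formed) = 2732 − 2899 = −167 kJ

ΔH ≈ −167 kJ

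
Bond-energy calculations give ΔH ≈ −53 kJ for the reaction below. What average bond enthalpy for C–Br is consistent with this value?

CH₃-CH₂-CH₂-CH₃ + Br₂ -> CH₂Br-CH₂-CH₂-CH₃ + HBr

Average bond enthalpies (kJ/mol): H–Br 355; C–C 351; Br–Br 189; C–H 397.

Let D be the C–Br bond energy.
Σ(broken) = 1×189 + 3×351 + 10×397 = 5212
Σ(formed) = 1×D + 3×351 + 9×397 + 1×355 = 4981 + D
ΔH = Σ(broken) − Σ(formed) = (5212) − (4981 + D) = +231 − D
Setting this equal to −53 kJ gives D = 284 kJ/mol.

D(C–Br) ≈ 284 kJ/mol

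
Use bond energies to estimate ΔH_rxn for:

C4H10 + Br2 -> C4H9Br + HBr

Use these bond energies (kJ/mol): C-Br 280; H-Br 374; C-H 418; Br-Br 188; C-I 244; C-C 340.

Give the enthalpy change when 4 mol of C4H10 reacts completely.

ΔH = −192 kJ

Bonds broken (reactants):
  Br-Br: 1 × 188 = 188
  C-C: 3 × 340 = 1020
  C-H: 10 × 418 = 4180
  Σ(broken) = 5388 kJ
Bonds formed (products):
  C-Br: 1 × 280 = 280
  C-C: 3 × 340 = 1020
  C-H: 9 × 418 = 3762
  H-Br: 1 × 374 = 374
  Σ(formed) = 5436 kJ
ΔH = Σ(broken) − Σ(formed) = 5388 − 5436 = −48 kJ
For 4× the reaction as written: 4 × (−48) = −192 kJ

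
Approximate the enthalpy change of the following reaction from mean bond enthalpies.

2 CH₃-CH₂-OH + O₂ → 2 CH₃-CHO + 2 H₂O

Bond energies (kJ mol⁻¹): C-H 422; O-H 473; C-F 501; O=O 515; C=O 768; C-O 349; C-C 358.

Bonds broken (reactants):
  C-C: 2 × 358 = 716
  C-H: 10 × 422 = 4220
  C-O: 2 × 349 = 698
  O-H: 2 × 473 = 946
  O=O: 1 × 515 = 515
  Σ(broken) = 7095 kJ
Bonds formed (products):
  C-C: 2 × 358 = 716
  C-H: 8 × 422 = 3376
  C=O: 2 × 768 = 1536
  O-H: 4 × 473 = 1892
  Σ(formed) = 7520 kJ
ΔH = Σ(broken) − Σ(formed) = 7095 − 7520 = −425 kJ

ΔH ≈ −425 kJ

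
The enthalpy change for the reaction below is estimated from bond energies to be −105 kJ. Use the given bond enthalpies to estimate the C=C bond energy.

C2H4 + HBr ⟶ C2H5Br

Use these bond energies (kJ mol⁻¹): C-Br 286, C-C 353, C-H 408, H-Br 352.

D(C=C) ≈ 590 kJ/mol

Let D be the C=C bond energy.
Σ(broken) = 4×408 + 1×D + 1×352 = 1984 + D
Σ(formed) = 1×286 + 1×353 + 5×408 = 2679
ΔH = Σ(broken) − Σ(formed) = (1984 + D) − (2679) = −695 + D
Setting this equal to −105 kJ gives D = 590 kJ/mol.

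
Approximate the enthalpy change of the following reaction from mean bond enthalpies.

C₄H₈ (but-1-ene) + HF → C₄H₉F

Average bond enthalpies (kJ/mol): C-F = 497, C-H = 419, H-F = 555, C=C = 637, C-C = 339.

Bonds broken (reactants):
  C-C: 2 × 339 = 678
  C-H: 8 × 419 = 3352
  C=C: 1 × 637 = 637
  H-F: 1 × 555 = 555
  Σ(broken) = 5222 kJ
Bonds formed (products):
  C-C: 3 × 339 = 1017
  C-F: 1 × 497 = 497
  C-H: 9 × 419 = 3771
  Σ(formed) = 5285 kJ
ΔH = Σ(broken) − Σ(formed) = 5222 − 5285 = −63 kJ

ΔH ≈ −63 kJ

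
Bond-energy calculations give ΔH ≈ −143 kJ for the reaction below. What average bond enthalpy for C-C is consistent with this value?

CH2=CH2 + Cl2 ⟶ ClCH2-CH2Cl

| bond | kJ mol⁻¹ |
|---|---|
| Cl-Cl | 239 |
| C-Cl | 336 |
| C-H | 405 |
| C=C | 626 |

D(C-C) ≈ 336 kJ/mol

Let D be the C-C bond energy.
Σ(broken) = 4×405 + 1×626 + 1×239 = 2485
Σ(formed) = 1×D + 2×336 + 4×405 = 2292 + D
ΔH = Σ(broken) − Σ(formed) = (2485) − (2292 + D) = +193 − D
Setting this equal to −143 kJ gives D = 336 kJ/mol.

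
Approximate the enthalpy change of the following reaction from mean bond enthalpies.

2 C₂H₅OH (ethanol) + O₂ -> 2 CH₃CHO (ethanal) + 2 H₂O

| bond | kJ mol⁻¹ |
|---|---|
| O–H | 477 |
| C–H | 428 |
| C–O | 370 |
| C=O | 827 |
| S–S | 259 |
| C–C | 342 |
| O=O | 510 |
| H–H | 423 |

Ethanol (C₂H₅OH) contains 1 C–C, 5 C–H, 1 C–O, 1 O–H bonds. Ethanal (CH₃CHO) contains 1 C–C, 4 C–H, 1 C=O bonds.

ΔH ≈ −502 kJ

Bonds broken (reactants):
  C–C: 2 × 342 = 684
  C–H: 10 × 428 = 4280
  C–O: 2 × 370 = 740
  O–H: 2 × 477 = 954
  O=O: 1 × 510 = 510
  Σ(broken) = 7168 kJ
Bonds formed (products):
  C–C: 2 × 342 = 684
  C–H: 8 × 428 = 3424
  C=O: 2 × 827 = 1654
  O–H: 4 × 477 = 1908
  Σ(formed) = 7670 kJ
ΔH = Σ(broken) − Σ(formed) = 7168 − 7670 = −502 kJ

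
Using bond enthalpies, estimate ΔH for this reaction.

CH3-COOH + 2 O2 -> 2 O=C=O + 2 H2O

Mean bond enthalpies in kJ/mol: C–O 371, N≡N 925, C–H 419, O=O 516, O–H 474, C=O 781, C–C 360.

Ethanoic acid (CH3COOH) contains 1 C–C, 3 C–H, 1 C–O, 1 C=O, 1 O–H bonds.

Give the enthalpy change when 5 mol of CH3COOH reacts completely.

Bonds broken (reactants):
  C–C: 1 × 360 = 360
  C–H: 3 × 419 = 1257
  C–O: 1 × 371 = 371
  C=O: 1 × 781 = 781
  O–H: 1 × 474 = 474
  O=O: 2 × 516 = 1032
  Σ(broken) = 4275 kJ
Bonds formed (products):
  C=O: 4 × 781 = 3124
  O–H: 4 × 474 = 1896
  Σ(formed) = 5020 kJ
ΔH = Σ(broken) − Σ(formed) = 4275 − 5020 = −745 kJ
For 5× the reaction as written: 5 × (−745) = −3725 kJ

ΔH = −3725 kJ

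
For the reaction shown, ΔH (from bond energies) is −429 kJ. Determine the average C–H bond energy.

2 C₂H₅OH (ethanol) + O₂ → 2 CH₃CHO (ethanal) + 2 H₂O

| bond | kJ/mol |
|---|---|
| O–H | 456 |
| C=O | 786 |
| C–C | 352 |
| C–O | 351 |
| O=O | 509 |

D(C–H) ≈ 422 kJ/mol

Let D be the C–H bond energy.
Σ(broken) = 2×352 + 10×D + 2×351 + 2×456 + 1×509 = 2827 + 10D
Σ(formed) = 2×352 + 8×D + 2×786 + 4×456 = 4100 + 8D
ΔH = Σ(broken) − Σ(formed) = (2827 + 10D) − (4100 + 8D) = −1273 + 2D
Setting this equal to −429 kJ gives 2D = 844, so D = 422 kJ/mol.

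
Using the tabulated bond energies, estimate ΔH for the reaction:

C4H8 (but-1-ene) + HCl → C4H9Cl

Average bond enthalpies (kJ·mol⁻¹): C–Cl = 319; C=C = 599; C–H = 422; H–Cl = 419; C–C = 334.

Bonds broken (reactants):
  C–C: 2 × 334 = 668
  C–H: 8 × 422 = 3376
  C=C: 1 × 599 = 599
  H–Cl: 1 × 419 = 419
  Σ(broken) = 5062 kJ
Bonds formed (products):
  C–C: 3 × 334 = 1002
  C–Cl: 1 × 319 = 319
  C–H: 9 × 422 = 3798
  Σ(formed) = 5119 kJ
ΔH = Σ(broken) − Σ(formed) = 5062 − 5119 = −57 kJ

ΔH ≈ −57 kJ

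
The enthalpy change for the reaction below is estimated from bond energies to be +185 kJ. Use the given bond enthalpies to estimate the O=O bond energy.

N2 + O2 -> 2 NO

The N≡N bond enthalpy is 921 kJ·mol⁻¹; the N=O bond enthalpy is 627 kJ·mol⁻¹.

Let D be the O=O bond energy.
Σ(broken) = 1×921 + 1×D = 921 + D
Σ(formed) = 2×627 = 1254
ΔH = Σ(broken) − Σ(formed) = (921 + D) − (1254) = −333 + D
Setting this equal to +185 kJ gives D = 518 kJ/mol.

D(O=O) ≈ 518 kJ/mol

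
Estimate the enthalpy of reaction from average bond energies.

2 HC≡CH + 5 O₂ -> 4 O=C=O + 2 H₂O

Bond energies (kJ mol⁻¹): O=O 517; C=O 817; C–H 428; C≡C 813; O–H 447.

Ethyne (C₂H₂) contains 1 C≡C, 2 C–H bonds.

ΔH ≈ −2401 kJ

Bonds broken (reactants):
  C≡C: 2 × 813 = 1626
  C–H: 4 × 428 = 1712
  O=O: 5 × 517 = 2585
  Σ(broken) = 5923 kJ
Bonds formed (products):
  C=O: 8 × 817 = 6536
  O–H: 4 × 447 = 1788
  Σ(formed) = 8324 kJ
ΔH = Σ(broken) − Σ(formed) = 5923 − 8324 = −2401 kJ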